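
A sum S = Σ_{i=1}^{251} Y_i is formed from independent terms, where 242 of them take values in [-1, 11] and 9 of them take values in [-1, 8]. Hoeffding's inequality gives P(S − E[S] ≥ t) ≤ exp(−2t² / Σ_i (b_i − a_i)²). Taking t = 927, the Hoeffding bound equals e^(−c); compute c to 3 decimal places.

48.308

Σ(b_i − a_i)² = 242·12² + 9·9² = 35577.
c = 2t² / 35577 = 2·927² / 35577 = 48.3081.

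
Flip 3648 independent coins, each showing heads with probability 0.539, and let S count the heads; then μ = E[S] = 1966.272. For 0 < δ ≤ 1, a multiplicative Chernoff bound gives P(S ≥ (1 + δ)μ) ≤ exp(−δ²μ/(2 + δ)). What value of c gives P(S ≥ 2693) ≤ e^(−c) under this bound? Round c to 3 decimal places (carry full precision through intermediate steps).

Write 2693 = (1 + δ)μ, so δ = 2693/1966.272 − 1 = 0.3695969…
Then the exponent is δ²μ/(2 + δ) = (2693 − μ)² / (μ·(2 + δ)) = 113.351096.

113.351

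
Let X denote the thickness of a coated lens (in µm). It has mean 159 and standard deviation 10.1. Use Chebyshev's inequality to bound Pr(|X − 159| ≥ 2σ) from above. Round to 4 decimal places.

0.2500

Chebyshev: Pr(|X − μ| ≥ t) ≤ Var(X)/t².
Var(X) = σ² = 10.1² = 102.01.
t = 2·10.1 = 20.2.
Bound = 102.01 / 408.04 = 0.2500.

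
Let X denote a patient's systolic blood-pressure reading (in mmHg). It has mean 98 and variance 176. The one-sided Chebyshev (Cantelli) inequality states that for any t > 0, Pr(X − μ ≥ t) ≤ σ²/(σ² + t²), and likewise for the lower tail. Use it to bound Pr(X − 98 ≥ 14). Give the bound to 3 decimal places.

0.473

Here σ² = 176 and t = 14, so σ² + t² = 372.
Cantelli's bound: 176/372 = 0.4731.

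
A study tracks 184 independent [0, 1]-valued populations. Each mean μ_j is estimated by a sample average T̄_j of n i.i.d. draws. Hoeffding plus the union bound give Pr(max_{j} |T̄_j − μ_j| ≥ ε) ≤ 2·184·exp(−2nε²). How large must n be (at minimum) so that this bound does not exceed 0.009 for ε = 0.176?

172

Need 2·184·exp(−2nε²) ≤ 0.009, i.e. exp(−2nε²) ≤ 0.009/368.
So 2nε² ≥ ln(368/0.009) = 10.618614.
Hence n ≥ 10.618614/(2·0.176²) = 171.401.
The smallest integer n is 172.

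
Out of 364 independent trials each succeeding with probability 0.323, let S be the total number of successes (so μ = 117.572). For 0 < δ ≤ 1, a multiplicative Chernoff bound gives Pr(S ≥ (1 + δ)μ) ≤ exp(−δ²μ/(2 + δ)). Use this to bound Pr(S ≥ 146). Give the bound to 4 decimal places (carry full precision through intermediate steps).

Write 146 = (1 + δ)μ, so δ = 146/117.572 − 1 = 0.2417923…
Then the exponent is δ²μ/(2 + δ) = (146 − μ)² / (μ·(2 + δ)) = 3.066150.
Bound = exp(−3.066150) = 0.04660.

0.0466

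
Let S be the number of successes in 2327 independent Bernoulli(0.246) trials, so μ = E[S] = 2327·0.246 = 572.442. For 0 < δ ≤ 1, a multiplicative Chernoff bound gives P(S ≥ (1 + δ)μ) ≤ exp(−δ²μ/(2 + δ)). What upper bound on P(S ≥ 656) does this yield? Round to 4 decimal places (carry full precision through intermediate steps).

0.0034

Write 656 = (1 + δ)μ, so δ = 656/572.442 − 1 = 0.1459676…
Then the exponent is δ²μ/(2 + δ) = (656 − μ)² / (μ·(2 + δ)) = 5.683573.
Bound = exp(−5.683573) = 0.00340.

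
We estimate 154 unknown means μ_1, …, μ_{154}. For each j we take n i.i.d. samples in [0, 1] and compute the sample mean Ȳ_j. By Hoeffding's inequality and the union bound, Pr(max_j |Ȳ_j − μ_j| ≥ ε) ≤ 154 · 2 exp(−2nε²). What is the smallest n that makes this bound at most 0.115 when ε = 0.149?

Need 2·154·exp(−2nε²) ≤ 0.115, i.e. exp(−2nε²) ≤ 0.115/308.
So 2nε² ≥ ln(308/0.115) = 7.892923.
Hence n ≥ 7.892923/(2·0.149²) = 177.761.
The smallest integer n is 178.

178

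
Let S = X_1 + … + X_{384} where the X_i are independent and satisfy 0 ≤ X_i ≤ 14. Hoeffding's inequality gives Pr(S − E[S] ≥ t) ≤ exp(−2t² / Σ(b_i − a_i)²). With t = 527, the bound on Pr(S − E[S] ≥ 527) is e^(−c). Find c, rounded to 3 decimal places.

7.380

Σ(b_i − a_i)² = 384·(14)² = 75264.
c = 2t²/75264 = 2·527²/75264 = 7.3801.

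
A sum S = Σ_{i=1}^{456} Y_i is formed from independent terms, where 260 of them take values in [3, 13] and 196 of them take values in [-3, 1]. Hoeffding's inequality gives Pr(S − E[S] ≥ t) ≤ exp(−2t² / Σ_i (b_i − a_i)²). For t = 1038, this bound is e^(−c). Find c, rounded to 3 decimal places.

73.960

Σ(b_i − a_i)² = 260·10² + 196·4² = 29136.
c = 2t² / 29136 = 2·1038² / 29136 = 73.9596.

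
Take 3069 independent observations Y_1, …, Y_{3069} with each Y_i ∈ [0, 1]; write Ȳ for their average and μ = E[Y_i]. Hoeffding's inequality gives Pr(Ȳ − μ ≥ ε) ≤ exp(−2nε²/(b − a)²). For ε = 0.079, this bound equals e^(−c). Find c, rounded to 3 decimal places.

c = 2nε²/(b − a)² = 2·3069·0.079² / 1² = 38.3073.

38.307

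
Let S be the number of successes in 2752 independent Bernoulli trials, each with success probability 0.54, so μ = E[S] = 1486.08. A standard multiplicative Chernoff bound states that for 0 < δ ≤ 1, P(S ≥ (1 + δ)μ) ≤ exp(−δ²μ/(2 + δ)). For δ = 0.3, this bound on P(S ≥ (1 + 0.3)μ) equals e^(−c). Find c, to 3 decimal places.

c = δ²μ/(2 + δ) = 0.3²·1486.08/(2 + 0.3) = 58.1510.

58.151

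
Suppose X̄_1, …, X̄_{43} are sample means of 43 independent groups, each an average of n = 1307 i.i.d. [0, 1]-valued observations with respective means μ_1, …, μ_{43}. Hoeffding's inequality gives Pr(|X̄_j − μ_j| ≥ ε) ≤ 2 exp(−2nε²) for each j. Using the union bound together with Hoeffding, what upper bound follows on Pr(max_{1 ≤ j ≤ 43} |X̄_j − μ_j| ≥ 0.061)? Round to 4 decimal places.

Per-experiment Hoeffding bound: 2·exp(−2·1307·0.061²) = 2·exp(−9.72669) = 0.00011934.
Union bound over 43 events: 43·0.00011934 = 0.00513.

0.0051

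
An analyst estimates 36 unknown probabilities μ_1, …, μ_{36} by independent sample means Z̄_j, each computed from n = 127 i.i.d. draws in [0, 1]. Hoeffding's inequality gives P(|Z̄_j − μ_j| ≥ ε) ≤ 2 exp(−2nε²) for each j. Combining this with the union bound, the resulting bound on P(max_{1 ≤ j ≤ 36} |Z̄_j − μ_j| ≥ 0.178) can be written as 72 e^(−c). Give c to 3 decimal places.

8.048

Union bound over the 36 events: P(max_{1 ≤ j ≤ 36} |Z̄_j − μ_j| ≥ 0.178) ≤ 36·2·exp(−2nε²) = 72 exp(−2·127·0.178²).
So c = 2·127·0.178² = 8.0477.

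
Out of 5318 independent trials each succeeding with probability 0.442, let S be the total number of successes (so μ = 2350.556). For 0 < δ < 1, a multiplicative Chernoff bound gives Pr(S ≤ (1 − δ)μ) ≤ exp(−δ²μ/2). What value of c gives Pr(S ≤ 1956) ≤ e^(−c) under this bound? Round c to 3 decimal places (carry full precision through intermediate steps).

Write 1956 = (1 − δ)μ, so δ = 1 − 1956/2350.556 = 0.1678565…
Then the exponent is δ²μ/2 = (μ − 1956)²/(2μ) = 33.114386.

33.114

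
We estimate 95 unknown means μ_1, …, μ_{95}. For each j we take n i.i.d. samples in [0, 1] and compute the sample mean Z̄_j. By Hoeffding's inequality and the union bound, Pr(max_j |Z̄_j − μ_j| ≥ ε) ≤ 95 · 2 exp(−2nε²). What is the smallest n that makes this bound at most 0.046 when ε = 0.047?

Need 2·95·exp(−2nε²) ≤ 0.046, i.e. exp(−2nε²) ≤ 0.046/190.
So 2nε² ≥ ln(190/0.046) = 8.326138.
Hence n ≥ 8.326138/(2·0.047²) = 1884.594.
The smallest integer n is 1885.

1885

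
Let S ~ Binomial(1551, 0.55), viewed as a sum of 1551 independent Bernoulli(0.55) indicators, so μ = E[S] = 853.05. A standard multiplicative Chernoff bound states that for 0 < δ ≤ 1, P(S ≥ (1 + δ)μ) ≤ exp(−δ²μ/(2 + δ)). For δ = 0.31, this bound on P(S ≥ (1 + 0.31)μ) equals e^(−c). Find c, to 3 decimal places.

35.488

c = δ²μ/(2 + δ) = 0.31²·853.05/(2 + 0.31) = 35.4884.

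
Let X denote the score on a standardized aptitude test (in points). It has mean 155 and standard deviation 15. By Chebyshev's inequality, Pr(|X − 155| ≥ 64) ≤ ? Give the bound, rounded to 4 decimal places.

Chebyshev: Pr(|X − μ| ≥ t) ≤ Var(X)/t².
Var(X) = σ² = 15² = 225.
Bound = 225 / 4096 = 0.0549.

0.0549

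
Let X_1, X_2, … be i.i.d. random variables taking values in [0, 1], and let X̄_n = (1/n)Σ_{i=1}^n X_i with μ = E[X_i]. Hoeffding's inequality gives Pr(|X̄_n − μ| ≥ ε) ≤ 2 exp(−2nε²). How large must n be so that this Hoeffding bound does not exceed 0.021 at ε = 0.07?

Require 2·exp(−2nε²) ≤ 0.021, i.e. 2nε² ≥ ln(2/0.021) = 4.556380.
So n ≥ 4.556380 / (2·0.07²) = 464.937.
The smallest integer n is 465.

465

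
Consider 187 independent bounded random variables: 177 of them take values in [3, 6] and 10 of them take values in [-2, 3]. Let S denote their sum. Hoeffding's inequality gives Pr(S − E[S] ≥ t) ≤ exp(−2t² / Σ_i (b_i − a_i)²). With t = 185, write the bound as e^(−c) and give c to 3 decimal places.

Σ(b_i − a_i)² = 177·3² + 10·5² = 1843.
c = 2t² / 1843 = 2·185² / 1843 = 37.1405.

37.141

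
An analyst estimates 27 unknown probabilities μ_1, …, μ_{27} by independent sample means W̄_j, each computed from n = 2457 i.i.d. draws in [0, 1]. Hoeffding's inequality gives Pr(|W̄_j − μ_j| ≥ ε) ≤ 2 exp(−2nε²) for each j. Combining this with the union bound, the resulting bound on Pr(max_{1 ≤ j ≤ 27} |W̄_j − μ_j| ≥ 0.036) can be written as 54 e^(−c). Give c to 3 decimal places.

6.369

Union bound over the 27 events: Pr(max_{1 ≤ j ≤ 27} |W̄_j − μ_j| ≥ 0.036) ≤ 27·2·exp(−2nε²) = 54 exp(−2·2457·0.036²).
So c = 2·2457·0.036² = 6.3685.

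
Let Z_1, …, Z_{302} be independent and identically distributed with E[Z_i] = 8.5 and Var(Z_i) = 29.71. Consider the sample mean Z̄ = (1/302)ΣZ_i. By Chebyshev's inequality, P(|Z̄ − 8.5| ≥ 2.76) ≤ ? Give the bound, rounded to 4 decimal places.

0.0129

Var(Z̄) = Var(Z_i)/n = 29.71/302 = 0.098377.
Chebyshev: P(|Z̄ − 8.5| ≥ 2.76) ≤ Var(Z̄)/(2.76)² = 29.71/(302·2.76²) = 0.0129.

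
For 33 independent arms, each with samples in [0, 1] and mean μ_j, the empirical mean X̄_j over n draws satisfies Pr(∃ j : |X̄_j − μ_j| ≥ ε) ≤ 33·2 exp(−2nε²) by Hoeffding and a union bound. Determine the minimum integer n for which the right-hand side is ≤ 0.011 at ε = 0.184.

Need 2·33·exp(−2nε²) ≤ 0.011, i.e. exp(−2nε²) ≤ 0.011/66.
So 2nε² ≥ ln(66/0.011) = 8.699515.
Hence n ≥ 8.699515/(2·0.184²) = 128.478.
The smallest integer n is 129.

129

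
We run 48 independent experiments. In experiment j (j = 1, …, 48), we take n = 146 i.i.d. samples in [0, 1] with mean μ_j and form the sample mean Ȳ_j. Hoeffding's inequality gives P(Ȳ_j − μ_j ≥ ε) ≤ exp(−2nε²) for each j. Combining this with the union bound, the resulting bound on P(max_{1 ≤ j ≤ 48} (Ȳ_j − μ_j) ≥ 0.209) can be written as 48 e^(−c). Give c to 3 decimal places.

12.755

Union bound over the 48 events: P(max_{1 ≤ j ≤ 48} (Ȳ_j − μ_j) ≥ 0.209) ≤ 48·exp(−2nε²) = 48 exp(−2·146·0.209²).
So c = 2·146·0.209² = 12.7549.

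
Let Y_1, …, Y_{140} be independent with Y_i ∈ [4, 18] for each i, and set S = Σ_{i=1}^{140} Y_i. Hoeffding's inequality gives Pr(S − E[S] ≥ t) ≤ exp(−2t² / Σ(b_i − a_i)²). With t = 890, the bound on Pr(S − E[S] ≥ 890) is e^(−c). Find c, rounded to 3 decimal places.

57.733

Σ(b_i − a_i)² = 140·(14)² = 27440.
c = 2t²/27440 = 2·890²/27440 = 57.7332.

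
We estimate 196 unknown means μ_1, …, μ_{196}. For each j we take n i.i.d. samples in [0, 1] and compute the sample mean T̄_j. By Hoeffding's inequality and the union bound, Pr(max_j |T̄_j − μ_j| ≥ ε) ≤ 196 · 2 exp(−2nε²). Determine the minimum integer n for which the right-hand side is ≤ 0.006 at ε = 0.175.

Need 2·196·exp(−2nε²) ≤ 0.006, i.e. exp(−2nε²) ≤ 0.006/392.
So 2nε² ≥ ln(392/0.006) = 11.087258.
Hence n ≥ 11.087258/(2·0.175²) = 181.016.
The smallest integer n is 182.

182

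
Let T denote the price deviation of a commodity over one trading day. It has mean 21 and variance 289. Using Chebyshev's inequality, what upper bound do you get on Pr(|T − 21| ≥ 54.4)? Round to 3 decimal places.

Chebyshev: Pr(|T − μ| ≥ t) ≤ Var(T)/t².
Bound = 289 / 2959.36 = 0.0977.

0.098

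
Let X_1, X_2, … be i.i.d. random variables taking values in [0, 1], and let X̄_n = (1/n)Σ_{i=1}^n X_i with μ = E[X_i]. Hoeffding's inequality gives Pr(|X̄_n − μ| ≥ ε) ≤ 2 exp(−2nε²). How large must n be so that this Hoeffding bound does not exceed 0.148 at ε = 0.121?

89

Require 2·exp(−2nε²) ≤ 0.148, i.e. 2nε² ≥ ln(2/0.148) = 2.603690.
So n ≥ 2.603690 / (2·0.121²) = 88.918.
The smallest integer n is 89.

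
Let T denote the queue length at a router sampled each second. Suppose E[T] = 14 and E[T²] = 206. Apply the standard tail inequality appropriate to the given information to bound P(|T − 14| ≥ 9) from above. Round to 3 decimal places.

The first two moments determine the variance, so Chebyshev's inequality is the sharpest standard bound available.
Var(T) = E[T²] − (E[T])² = 206 − 196 = 10.
Chebyshev's inequality: P(|T − μ| ≥ t) ≤ Var(T)/t² = 10/81 = 0.1235.

0.123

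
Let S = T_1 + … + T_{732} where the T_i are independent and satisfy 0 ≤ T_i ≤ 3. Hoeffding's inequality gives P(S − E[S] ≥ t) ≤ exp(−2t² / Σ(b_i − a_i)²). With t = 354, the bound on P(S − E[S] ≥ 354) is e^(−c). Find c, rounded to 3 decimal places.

38.044

Σ(b_i − a_i)² = 732·(3)² = 6588.
c = 2t²/6588 = 2·354²/6588 = 38.0437.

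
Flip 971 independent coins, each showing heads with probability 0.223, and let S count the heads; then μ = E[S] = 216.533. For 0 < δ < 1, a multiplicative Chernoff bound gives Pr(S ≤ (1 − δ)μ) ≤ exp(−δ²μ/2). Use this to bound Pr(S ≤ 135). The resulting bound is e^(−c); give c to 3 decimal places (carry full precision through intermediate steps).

15.350

Write 135 = (1 − δ)μ, so δ = 1 − 135/216.533 = 0.3765384…
Then the exponent is δ²μ/2 = (μ − 135)²/(2μ) = 15.350155.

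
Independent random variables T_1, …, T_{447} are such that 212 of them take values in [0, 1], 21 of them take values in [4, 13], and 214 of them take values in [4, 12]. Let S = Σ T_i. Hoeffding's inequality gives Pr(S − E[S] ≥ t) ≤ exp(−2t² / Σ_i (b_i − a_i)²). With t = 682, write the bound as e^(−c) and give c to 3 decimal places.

59.597

Σ(b_i − a_i)² = 212·1² + 21·9² + 214·8² = 15609.
c = 2t² / 15609 = 2·682² / 15609 = 59.5969.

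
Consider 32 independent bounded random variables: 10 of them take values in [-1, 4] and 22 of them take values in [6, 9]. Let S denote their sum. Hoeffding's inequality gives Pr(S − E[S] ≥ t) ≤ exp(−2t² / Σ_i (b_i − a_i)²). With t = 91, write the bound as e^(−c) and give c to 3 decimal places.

36.969

Σ(b_i − a_i)² = 10·5² + 22·3² = 448.
c = 2t² / 448 = 2·91² / 448 = 36.9688.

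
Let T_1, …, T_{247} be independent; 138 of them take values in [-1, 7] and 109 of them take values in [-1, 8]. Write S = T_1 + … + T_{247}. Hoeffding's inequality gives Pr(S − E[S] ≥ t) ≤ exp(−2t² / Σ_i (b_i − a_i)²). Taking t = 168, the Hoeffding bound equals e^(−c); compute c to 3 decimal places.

3.196

Σ(b_i − a_i)² = 138·8² + 109·9² = 17661.
c = 2t² / 17661 = 2·168² / 17661 = 3.1962.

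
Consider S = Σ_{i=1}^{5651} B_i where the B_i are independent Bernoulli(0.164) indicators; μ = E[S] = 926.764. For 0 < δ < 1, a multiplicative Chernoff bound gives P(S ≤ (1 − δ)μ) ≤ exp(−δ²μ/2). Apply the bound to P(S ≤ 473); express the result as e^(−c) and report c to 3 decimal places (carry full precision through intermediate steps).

111.086

Write 473 = (1 − δ)μ, so δ = 1 − 473/926.764 = 0.489622…
Then the exponent is δ²μ/2 = (μ − 473)²/(2μ) = 111.086408.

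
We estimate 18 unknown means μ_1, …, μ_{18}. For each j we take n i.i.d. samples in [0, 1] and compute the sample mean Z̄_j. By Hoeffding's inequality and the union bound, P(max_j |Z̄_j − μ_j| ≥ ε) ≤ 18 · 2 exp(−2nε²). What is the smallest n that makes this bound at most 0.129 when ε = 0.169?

Need 2·18·exp(−2nε²) ≤ 0.129, i.e. exp(−2nε²) ≤ 0.129/36.
So 2nε² ≥ ln(36/0.129) = 5.631462.
Hence n ≥ 5.631462/(2·0.169²) = 98.587.
The smallest integer n is 99.

99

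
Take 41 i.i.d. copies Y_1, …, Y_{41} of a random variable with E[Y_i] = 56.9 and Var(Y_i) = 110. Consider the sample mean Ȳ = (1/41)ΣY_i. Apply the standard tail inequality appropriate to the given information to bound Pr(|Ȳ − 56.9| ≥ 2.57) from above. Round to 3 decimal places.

0.406

With mean and variance of each term known, Chebyshev's inequality bounds the deviation of the sum (or sample mean).
Var(Ȳ) = Var(Y_i)/n = 110/41 = 2.6829.
Chebyshev: Pr(|Ȳ − 56.9| ≥ 2.57) ≤ Var(Ȳ)/(2.57)² = 110/(41·2.57²) = 0.4062.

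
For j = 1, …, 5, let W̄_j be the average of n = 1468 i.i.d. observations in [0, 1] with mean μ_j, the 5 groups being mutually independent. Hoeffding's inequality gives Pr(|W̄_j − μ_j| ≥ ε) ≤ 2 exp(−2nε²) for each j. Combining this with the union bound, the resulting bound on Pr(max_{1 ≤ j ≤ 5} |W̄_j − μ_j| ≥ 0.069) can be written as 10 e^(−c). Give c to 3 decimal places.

13.978

Union bound over the 5 events: Pr(max_{1 ≤ j ≤ 5} |W̄_j − μ_j| ≥ 0.069) ≤ 5·2·exp(−2nε²) = 10 exp(−2·1468·0.069²).
So c = 2·1468·0.069² = 13.9783.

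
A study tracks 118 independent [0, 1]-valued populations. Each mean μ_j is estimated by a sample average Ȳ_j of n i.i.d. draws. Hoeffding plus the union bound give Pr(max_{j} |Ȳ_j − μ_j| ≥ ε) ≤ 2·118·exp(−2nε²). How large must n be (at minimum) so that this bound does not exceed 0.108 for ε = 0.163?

145

Need 2·118·exp(−2nε²) ≤ 0.108, i.e. exp(−2nε²) ≤ 0.108/236.
So 2nε² ≥ ln(236/0.108) = 7.689456.
Hence n ≥ 7.689456/(2·0.163²) = 144.707.
The smallest integer n is 145.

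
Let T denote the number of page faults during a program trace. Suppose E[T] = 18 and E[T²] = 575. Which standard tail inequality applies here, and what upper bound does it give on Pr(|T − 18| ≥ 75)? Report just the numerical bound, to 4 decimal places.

0.0446

The first two moments determine the variance, so Chebyshev's inequality is the sharpest standard bound available.
Var(T) = E[T²] − (E[T])² = 575 − 324 = 251.
Chebyshev's inequality: Pr(|T − μ| ≥ t) ≤ Var(T)/t² = 251/5625 = 0.0446.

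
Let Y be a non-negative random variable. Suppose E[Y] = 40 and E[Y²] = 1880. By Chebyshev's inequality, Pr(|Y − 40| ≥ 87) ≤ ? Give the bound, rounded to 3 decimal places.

0.037

Var(Y) = E[Y²] − (E[Y])² = 1880 − 1600 = 280.
Chebyshev's inequality: Pr(|Y − μ| ≥ t) ≤ Var(Y)/t² = 280/7569 = 0.0370.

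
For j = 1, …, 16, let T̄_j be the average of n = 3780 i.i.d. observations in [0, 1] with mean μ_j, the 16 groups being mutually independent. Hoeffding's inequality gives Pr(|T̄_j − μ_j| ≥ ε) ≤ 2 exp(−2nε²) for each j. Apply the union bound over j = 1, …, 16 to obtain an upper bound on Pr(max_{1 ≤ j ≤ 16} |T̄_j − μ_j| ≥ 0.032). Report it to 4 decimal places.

0.0139

Per-experiment Hoeffding bound: 2·exp(−2·3780·0.032²) = 2·exp(−7.74144) = 0.00086889.
Union bound over 16 events: 16·0.00086889 = 0.01390.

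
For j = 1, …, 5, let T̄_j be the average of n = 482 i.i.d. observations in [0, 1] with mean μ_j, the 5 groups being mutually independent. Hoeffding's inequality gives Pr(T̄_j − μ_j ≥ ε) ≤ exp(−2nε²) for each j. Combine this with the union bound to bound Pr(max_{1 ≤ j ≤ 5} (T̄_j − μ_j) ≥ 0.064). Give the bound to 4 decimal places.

0.0964

Per-experiment Hoeffding bound: exp(−2·482·0.064²) = exp(−3.94854) = 0.019283.
Union bound over 5 events: 5·0.019283 = 0.09641.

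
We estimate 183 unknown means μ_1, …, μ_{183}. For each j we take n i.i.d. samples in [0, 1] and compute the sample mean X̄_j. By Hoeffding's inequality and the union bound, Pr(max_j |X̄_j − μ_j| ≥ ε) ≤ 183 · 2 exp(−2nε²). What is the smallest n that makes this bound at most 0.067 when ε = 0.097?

458

Need 2·183·exp(−2nε²) ≤ 0.067, i.e. exp(−2nε²) ≤ 0.067/366.
So 2nε² ≥ ln(366/0.067) = 8.605696.
Hence n ≥ 8.605696/(2·0.097²) = 457.312.
The smallest integer n is 458.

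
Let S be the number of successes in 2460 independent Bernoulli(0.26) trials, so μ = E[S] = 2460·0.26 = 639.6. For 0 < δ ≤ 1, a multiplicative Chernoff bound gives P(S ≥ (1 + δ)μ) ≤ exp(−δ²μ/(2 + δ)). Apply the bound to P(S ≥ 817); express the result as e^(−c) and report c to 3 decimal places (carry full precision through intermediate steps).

21.606

Write 817 = (1 + δ)μ, so δ = 817/639.6 − 1 = 0.2773609…
Then the exponent is δ²μ/(2 + δ) = (817 − μ)² / (μ·(2 + δ)) = 21.605630.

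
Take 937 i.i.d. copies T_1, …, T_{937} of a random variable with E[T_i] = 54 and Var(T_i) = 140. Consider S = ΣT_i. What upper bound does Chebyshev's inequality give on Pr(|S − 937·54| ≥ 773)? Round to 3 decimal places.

0.220

Var(S) = n·Var(T_i) = 937·140 = 131180.
Chebyshev: Pr(|S − 937·54| ≥ 773) ≤ Var(S)/773² = 131180/597529 = 0.2195.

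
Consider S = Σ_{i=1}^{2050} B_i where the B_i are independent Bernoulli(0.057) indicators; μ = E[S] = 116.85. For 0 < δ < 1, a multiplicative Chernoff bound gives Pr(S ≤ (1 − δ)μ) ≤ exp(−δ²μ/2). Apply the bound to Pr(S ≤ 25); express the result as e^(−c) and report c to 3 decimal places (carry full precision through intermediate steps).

36.099

Write 25 = (1 − δ)μ, so δ = 1 − 25/116.85 = 0.7860505…
Then the exponent is δ²μ/2 = (μ − 25)²/(2μ) = 36.099369.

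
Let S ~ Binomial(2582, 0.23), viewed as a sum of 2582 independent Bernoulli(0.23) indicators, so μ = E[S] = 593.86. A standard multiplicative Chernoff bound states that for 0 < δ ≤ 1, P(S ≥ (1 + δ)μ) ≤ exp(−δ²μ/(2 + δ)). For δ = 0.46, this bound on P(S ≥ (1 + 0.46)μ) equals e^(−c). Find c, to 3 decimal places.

51.082

c = δ²μ/(2 + δ) = 0.46²·593.86/(2 + 0.46) = 51.0816.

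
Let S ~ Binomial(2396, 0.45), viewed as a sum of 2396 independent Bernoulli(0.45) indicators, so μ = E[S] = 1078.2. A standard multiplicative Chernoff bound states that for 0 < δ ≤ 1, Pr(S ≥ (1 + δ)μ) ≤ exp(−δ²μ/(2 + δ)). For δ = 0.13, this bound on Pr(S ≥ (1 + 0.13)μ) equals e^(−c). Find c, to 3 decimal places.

8.555

c = δ²μ/(2 + δ) = 0.13²·1078.2/(2 + 0.13) = 8.5547.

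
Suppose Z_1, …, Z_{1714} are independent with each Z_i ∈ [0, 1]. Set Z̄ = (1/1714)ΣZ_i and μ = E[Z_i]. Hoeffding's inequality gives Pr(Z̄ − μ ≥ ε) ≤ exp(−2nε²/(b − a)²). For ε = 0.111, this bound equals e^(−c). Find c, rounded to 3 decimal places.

42.236

c = 2nε²/(b − a)² = 2·1714·0.111² / 1² = 42.2364.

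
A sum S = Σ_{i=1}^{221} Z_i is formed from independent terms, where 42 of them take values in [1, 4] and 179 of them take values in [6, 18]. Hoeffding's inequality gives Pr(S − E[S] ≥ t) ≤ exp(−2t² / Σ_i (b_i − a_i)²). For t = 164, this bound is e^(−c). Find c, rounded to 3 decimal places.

2.057

Σ(b_i − a_i)² = 42·3² + 179·12² = 26154.
c = 2t² / 26154 = 2·164² / 26154 = 2.0567.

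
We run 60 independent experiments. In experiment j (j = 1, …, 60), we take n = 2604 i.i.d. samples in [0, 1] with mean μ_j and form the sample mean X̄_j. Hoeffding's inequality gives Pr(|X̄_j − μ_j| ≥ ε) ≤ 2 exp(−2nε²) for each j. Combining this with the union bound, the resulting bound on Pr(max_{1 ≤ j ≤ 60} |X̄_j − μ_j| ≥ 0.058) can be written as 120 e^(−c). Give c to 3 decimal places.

17.520

Union bound over the 60 events: Pr(max_{1 ≤ j ≤ 60} |X̄_j − μ_j| ≥ 0.058) ≤ 60·2·exp(−2nε²) = 120 exp(−2·2604·0.058²).
So c = 2·2604·0.058² = 17.5197.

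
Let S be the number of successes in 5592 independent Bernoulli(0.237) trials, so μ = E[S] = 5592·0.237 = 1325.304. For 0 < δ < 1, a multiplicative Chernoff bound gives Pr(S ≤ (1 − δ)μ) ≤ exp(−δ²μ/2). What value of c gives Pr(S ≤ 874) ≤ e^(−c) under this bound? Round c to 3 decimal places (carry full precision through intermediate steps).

76.841

Write 874 = (1 − δ)μ, so δ = 1 − 874/1325.304 = 0.3405287…
Then the exponent is δ²μ/2 = (μ − 874)²/(2μ) = 76.840974.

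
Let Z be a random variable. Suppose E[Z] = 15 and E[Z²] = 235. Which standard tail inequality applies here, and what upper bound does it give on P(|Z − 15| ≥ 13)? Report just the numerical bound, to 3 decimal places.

The first two moments determine the variance, so Chebyshev's inequality is the sharpest standard bound available.
Var(Z) = E[Z²] − (E[Z])² = 235 − 225 = 10.
Chebyshev's inequality: P(|Z − μ| ≥ t) ≤ Var(Z)/t² = 10/169 = 0.0592.

0.059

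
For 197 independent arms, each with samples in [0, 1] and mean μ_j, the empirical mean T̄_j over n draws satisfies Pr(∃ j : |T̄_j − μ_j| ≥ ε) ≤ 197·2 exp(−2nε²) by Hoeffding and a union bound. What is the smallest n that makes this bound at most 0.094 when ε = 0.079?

669

Need 2·197·exp(−2nε²) ≤ 0.094, i.e. exp(−2nε²) ≤ 0.094/394.
So 2nε² ≥ ln(394/0.094) = 8.340811.
Hence n ≥ 8.340811/(2·0.079²) = 668.227.
The smallest integer n is 669.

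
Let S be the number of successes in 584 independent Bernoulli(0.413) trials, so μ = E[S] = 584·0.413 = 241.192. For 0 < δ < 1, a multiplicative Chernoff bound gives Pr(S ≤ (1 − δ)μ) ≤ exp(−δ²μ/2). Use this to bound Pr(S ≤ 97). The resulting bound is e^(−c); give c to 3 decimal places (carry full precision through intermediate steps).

43.101

Write 97 = (1 − δ)μ, so δ = 1 − 97/241.192 = 0.5978308…
Then the exponent is δ²μ/2 = (μ − 97)²/(2μ) = 43.101207.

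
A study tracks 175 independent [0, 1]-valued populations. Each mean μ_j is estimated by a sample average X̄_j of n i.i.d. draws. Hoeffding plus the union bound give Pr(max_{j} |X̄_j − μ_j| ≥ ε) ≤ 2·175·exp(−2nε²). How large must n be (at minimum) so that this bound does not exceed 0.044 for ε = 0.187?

129

Need 2·175·exp(−2nε²) ≤ 0.044, i.e. exp(−2nε²) ≤ 0.044/350.
So 2nε² ≥ ln(350/0.044) = 8.981499.
Hence n ≥ 8.981499/(2·0.187²) = 128.421.
The smallest integer n is 129.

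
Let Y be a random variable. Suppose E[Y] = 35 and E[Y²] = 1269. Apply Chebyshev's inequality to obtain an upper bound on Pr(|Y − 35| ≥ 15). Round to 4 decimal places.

Var(Y) = E[Y²] − (E[Y])² = 1269 − 1225 = 44.
Chebyshev's inequality: Pr(|Y − μ| ≥ t) ≤ Var(Y)/t² = 44/225 = 0.1956.

0.1956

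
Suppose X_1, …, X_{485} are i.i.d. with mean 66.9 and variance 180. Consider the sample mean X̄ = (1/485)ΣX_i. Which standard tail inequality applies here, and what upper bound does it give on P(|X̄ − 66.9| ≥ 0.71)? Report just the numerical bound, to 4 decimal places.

0.7362

With mean and variance of each term known, Chebyshev's inequality bounds the deviation of the sum (or sample mean).
Var(X̄) = Var(X_i)/n = 180/485 = 0.37113.
Chebyshev: P(|X̄ − 66.9| ≥ 0.71) ≤ Var(X̄)/(0.71)² = 180/(485·0.71²) = 0.7362.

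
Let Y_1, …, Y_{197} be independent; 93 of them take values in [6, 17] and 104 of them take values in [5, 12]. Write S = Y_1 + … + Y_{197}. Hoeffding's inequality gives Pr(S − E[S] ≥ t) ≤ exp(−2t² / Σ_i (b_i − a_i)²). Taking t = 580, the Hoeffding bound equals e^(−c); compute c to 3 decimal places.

41.152

Σ(b_i − a_i)² = 93·11² + 104·7² = 16349.
c = 2t² / 16349 = 2·580² / 16349 = 41.1524.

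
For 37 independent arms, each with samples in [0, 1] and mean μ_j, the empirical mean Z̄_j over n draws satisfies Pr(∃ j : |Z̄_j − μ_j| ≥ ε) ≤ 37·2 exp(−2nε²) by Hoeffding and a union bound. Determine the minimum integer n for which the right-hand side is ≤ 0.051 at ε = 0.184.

Need 2·37·exp(−2nε²) ≤ 0.051, i.e. exp(−2nε²) ≤ 0.051/74.
So 2nε² ≥ ln(74/0.051) = 7.279995.
Hence n ≥ 7.279995/(2·0.184²) = 107.514.
The smallest integer n is 108.

108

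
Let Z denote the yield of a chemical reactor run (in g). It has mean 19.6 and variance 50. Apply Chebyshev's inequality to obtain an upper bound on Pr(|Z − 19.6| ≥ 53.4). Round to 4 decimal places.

Chebyshev: Pr(|Z − μ| ≥ t) ≤ Var(Z)/t².
Bound = 50 / 2851.56 = 0.0175.

0.0175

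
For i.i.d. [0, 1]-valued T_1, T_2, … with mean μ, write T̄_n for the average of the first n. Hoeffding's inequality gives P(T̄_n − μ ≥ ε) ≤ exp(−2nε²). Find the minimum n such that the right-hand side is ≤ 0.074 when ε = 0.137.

Require exp(−2nε²) ≤ 0.074, i.e. 2nε² ≥ ln(1/0.074) = 2.603690.
So n ≥ 2.603690 / (2·0.137²) = 69.361.
The smallest integer n is 70.

70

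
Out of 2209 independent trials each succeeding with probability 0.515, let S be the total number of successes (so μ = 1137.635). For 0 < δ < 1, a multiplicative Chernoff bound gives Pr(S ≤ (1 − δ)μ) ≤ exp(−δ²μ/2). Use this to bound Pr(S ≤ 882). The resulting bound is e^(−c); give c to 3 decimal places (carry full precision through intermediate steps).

Write 882 = (1 − δ)μ, so δ = 1 − 882/1137.635 = 0.2247074…
Then the exponent is δ²μ/2 = (μ − 882)²/(2μ) = 28.721538.

28.722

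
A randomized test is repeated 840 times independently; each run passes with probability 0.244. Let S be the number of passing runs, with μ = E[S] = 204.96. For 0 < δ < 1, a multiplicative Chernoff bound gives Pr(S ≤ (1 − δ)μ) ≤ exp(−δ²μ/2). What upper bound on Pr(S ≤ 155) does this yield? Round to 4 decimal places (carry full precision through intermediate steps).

0.0023

Write 155 = (1 − δ)μ, so δ = 1 − 155/204.96 = 0.2437549…
Then the exponent is δ²μ/2 = (μ − 155)²/(2μ) = 6.088997.
Bound = exp(−6.088997) = 0.00227.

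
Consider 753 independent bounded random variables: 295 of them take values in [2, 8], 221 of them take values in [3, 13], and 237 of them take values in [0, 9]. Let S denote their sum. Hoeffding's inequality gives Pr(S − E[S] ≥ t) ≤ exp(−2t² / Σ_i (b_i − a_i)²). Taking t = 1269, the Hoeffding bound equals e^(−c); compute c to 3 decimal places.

62.036

Σ(b_i − a_i)² = 295·6² + 221·10² + 237·9² = 51917.
c = 2t² / 51917 = 2·1269² / 51917 = 62.0360.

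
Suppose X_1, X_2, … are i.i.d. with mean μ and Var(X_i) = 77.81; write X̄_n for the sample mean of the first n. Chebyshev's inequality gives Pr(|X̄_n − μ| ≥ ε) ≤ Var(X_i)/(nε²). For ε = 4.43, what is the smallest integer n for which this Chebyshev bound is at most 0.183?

22

Require 77.81/(n·4.43²) ≤ 0.183, i.e. n ≥ 77.81/(0.183·4.43²) = 21.666.
The smallest integer n is 22.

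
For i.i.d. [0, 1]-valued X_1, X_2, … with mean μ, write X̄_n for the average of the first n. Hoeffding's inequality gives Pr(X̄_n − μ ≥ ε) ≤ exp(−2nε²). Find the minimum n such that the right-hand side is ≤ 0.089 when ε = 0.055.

400

Require exp(−2nε²) ≤ 0.089, i.e. 2nε² ≥ ln(1/0.089) = 2.419119.
So n ≥ 2.419119 / (2·0.055²) = 399.854.
The smallest integer n is 400.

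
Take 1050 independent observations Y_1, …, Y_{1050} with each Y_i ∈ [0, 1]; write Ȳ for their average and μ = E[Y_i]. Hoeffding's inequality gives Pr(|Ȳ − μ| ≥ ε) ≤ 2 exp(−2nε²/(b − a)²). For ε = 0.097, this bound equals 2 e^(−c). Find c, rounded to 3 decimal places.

19.759

c = 2nε²/(b − a)² = 2·1050·0.097² / 1² = 19.7589.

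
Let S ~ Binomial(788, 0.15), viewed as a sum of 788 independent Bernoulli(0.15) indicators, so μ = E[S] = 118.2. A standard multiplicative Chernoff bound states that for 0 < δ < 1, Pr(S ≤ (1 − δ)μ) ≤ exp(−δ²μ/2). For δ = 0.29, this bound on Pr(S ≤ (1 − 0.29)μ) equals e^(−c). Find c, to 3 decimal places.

c = δ²μ/2 = 0.29²·118.2/2 = 4.9703.

4.970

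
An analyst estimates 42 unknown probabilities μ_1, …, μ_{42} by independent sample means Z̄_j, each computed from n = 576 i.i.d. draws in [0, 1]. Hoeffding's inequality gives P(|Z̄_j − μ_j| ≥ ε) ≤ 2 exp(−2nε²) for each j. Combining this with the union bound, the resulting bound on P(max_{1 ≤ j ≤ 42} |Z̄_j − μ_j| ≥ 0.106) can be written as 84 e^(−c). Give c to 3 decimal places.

12.944

Union bound over the 42 events: P(max_{1 ≤ j ≤ 42} |Z̄_j − μ_j| ≥ 0.106) ≤ 42·2·exp(−2nε²) = 84 exp(−2·576·0.106²).
So c = 2·576·0.106² = 12.9439.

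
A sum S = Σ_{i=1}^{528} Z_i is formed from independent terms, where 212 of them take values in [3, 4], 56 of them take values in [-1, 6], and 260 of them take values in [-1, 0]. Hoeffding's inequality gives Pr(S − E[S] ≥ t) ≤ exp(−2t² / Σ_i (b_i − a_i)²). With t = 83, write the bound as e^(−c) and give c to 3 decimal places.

Σ(b_i − a_i)² = 212·1² + 56·7² + 260·1² = 3216.
c = 2t² / 3216 = 2·83² / 3216 = 4.2842.

4.284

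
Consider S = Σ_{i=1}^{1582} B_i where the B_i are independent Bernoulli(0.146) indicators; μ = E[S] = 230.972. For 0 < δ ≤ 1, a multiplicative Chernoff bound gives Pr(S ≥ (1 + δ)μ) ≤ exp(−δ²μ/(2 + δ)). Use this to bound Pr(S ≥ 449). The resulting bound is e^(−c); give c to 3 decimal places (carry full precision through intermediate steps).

Write 449 = (1 + δ)μ, so δ = 449/230.972 − 1 = 0.9439586…
Then the exponent is δ²μ/(2 + δ) = (449 − μ)² / (μ·(2 + δ)) = 69.909068.

69.909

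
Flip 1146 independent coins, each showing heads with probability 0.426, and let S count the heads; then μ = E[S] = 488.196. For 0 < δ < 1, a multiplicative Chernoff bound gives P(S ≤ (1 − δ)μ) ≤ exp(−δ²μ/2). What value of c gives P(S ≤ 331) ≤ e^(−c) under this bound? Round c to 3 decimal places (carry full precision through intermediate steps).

25.308

Write 331 = (1 − δ)μ, so δ = 1 − 331/488.196 = 0.3219936…
Then the exponent is δ²μ/2 = (μ − 331)²/(2μ) = 25.308055.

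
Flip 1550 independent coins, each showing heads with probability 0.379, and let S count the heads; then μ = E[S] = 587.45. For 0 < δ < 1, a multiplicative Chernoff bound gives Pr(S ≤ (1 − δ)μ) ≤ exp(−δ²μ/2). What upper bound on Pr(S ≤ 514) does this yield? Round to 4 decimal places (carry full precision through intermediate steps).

0.0101

Write 514 = (1 − δ)μ, so δ = 1 − 514/587.45 = 0.1250319…
Then the exponent is δ²μ/2 = (μ − 514)²/(2μ) = 4.591797.
Bound = exp(−4.591797) = 0.01013.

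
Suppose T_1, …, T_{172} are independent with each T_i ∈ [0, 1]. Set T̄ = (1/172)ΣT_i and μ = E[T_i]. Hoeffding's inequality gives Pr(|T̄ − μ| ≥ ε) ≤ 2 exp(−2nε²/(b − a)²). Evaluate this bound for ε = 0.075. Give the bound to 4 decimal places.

0.2888

Exponent: 2nε²/(b − a)² = 2·172·0.075² / 1² = 1.93500.
Bound = 2·exp(−1.93500) = 0.28885.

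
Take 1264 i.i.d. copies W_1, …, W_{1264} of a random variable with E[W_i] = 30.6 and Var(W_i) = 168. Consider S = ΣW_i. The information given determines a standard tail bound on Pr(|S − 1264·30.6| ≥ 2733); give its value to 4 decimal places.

0.0284

With mean and variance of each term known, Chebyshev's inequality bounds the deviation of the sum (or sample mean).
Var(S) = n·Var(W_i) = 1264·168 = 212352.
Chebyshev: Pr(|S − 1264·30.6| ≥ 2733) ≤ Var(S)/2733² = 212352/7469289 = 0.0284.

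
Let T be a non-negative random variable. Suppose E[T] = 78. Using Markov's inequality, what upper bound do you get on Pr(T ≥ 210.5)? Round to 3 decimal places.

0.371

Markov's inequality: for a non-negative random variable, Pr(T ≥ a) ≤ E[T]/a.
Here E[T] = 78 and a = 210.5, so the bound is 78/210.5 = 0.3705.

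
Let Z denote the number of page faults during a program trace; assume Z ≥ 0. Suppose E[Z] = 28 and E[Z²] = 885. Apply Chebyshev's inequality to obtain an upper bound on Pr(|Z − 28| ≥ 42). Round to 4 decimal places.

Var(Z) = E[Z²] − (E[Z])² = 885 − 784 = 101.
Chebyshev's inequality: Pr(|Z − μ| ≥ t) ≤ Var(Z)/t² = 101/1764 = 0.0573.

0.0573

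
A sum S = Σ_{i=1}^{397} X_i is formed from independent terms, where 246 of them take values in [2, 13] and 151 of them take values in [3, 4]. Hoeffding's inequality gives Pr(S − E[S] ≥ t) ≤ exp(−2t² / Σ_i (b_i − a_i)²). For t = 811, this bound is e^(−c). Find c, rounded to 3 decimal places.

Σ(b_i − a_i)² = 246·11² + 151·1² = 29917.
c = 2t² / 29917 = 2·811² / 29917 = 43.9697.

43.970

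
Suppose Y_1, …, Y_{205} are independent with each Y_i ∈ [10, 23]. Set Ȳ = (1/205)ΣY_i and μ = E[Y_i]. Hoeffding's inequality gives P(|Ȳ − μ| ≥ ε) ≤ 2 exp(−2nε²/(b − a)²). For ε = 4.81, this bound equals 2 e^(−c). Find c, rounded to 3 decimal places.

56.129

c = 2nε²/(b − a)² = 2·205·4.81² / 13² = 56.1290.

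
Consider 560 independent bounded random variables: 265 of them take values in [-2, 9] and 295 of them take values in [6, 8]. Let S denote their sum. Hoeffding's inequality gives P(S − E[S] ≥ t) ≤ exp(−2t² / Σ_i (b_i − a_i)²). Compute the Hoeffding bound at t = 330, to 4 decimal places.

0.0014

Σ(b_i − a_i)² = 265·11² + 295·2² = 33245.
Exponent = 2·330² / 33245 = 6.55136.
Bound = exp(−6.55136) = 0.00143.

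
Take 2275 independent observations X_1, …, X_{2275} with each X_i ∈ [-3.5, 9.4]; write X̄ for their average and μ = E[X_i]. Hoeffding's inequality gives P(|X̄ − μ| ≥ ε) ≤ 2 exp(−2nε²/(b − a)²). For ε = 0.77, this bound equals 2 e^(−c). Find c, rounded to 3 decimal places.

16.211

c = 2nε²/(b − a)² = 2·2275·0.77² / 12.9² = 16.2111.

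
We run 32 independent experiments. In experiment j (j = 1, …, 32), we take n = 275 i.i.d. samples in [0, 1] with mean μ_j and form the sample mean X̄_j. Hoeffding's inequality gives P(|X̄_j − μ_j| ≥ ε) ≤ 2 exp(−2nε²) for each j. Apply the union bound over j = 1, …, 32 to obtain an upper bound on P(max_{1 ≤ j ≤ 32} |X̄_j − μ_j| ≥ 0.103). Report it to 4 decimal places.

Per-experiment Hoeffding bound: 2·exp(−2·275·0.103²) = 2·exp(−5.83495) = 0.0058471.
Union bound over 32 events: 32·0.0058471 = 0.18711.

0.1871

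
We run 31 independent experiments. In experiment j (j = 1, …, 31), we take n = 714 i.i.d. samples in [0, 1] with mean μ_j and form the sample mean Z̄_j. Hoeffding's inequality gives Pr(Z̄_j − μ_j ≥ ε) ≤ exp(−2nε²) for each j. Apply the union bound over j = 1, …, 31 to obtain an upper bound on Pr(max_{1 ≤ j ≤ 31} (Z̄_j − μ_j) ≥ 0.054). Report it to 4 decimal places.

0.4819

Per-experiment Hoeffding bound: exp(−2·714·0.054²) = exp(−4.16405) = 0.015545.
Union bound over 31 events: 31·0.015545 = 0.48188.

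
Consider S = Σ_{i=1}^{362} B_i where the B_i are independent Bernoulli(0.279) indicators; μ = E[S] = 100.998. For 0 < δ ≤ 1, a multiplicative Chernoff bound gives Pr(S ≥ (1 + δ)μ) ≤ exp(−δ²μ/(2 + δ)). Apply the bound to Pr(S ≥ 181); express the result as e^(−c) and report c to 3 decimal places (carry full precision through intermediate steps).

Write 181 = (1 + δ)μ, so δ = 181/100.998 − 1 = 0.7921147…
Then the exponent is δ²μ/(2 + δ) = (181 − μ)² / (μ·(2 + δ)) = 22.696331.

22.696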